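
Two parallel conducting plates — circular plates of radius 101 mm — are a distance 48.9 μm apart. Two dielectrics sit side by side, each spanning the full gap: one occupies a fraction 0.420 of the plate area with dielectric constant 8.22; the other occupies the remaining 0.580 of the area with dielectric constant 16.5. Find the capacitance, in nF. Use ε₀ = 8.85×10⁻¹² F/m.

A = π(101 mm)² = 3.20×10⁻² m².
Side-by-side slabs ⇒ two capacitors in parallel, each spanning the full gap.
C₁ = κ₁ε₀A₁/d = 8.22 × 8.85×10⁻¹² × 1.35×10⁻² / 4.89×10⁻⁵ = 2.00×10⁻⁸ F.
C₂ = κ₂ε₀A₂/d = 16.5 × 8.85×10⁻¹² × 1.86×10⁻² / 4.89×10⁻⁵ = 5.55×10⁻⁸ F.
C = C₁ + C₂ = 7.55×10⁻⁸ F.

75.5 nF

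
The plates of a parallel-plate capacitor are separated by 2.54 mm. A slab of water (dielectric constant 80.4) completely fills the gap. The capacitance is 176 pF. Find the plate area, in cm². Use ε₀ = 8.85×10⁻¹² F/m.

A ≈ 6.28 cm²

A = Cd/(κε₀) = 1.76×10⁻¹⁰ × 2.54×10⁻³ / (80.4 × 8.85×10⁻¹²) = 6.28×10⁻⁴ m².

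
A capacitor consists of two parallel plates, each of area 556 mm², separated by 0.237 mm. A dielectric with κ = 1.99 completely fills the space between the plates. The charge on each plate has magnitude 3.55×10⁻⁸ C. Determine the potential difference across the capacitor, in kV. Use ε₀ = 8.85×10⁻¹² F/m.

0.859 kV

A = 556 mm² = 5.56×10⁻⁴ m².
C = κε₀A/d = 1.99 × 8.85×10⁻¹² × 5.56×10⁻⁴ / 2.37×10⁻⁴ = 4.13×10⁻¹¹ F.
V = Q/C = 3.55×10⁻⁸ / 4.13×10⁻¹¹ = 8.59×10² V.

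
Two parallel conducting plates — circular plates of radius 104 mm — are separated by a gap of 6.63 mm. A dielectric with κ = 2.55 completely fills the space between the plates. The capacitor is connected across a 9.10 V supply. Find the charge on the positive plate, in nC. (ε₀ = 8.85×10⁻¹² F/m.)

A = π(104 mm)² = 3.40×10⁻² m².
C = κε₀A/d = 2.55 × 8.85×10⁻¹² × 3.40×10⁻² / 6.63×10⁻³ = 1.16×10⁻¹⁰ F.
Q = CV = 1.16×10⁻¹⁰ × 9.10 = 1.05×10⁻⁹ C.

1.05 nC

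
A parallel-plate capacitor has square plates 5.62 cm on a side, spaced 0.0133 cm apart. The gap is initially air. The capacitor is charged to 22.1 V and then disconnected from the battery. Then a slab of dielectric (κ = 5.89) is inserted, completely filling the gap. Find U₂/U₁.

Isolated ⇒ Q is held fixed.
C₂ = 5.89 C₁ and U = Q²/(2C), so U₂/U₁ = C₁/C₂ = 0.170.

U₂/U₁ ≈ 0.170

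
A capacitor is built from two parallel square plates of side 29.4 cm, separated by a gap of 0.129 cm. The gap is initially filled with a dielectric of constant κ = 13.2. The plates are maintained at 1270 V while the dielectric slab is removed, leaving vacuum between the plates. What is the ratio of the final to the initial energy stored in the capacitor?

U₂/U₁ ≈ 0.0758

Battery connected ⇒ V is held fixed.
C₂ = 0.0758 C₁ and U = ½CV², so U₂/U₁ = C₂/C₁ = 0.0758.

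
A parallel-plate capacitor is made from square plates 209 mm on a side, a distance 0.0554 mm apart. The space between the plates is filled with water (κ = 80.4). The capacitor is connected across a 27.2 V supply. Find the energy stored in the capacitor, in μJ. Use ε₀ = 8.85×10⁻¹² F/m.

U ≈ 208 μJ

A = (209 mm)² = 4.37×10⁻² m².
C = κε₀A/d = 80.4 × 8.85×10⁻¹² × 4.37×10⁻² / 5.54×10⁻⁵ = 5.61×10⁻⁷ F.
U = ½CV² = ½ × 5.61×10⁻⁷ × (27.2)² = 2.08×10⁻⁴ J.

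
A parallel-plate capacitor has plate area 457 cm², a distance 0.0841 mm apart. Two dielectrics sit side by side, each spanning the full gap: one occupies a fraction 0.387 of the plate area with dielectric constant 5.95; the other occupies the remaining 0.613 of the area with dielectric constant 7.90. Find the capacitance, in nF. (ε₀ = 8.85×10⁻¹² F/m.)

C ≈ 34.4 nF

A = 457 cm² = 4.57×10⁻² m².
Side-by-side slabs ⇒ two capacitors in parallel, each spanning the full gap.
C₁ = κ₁ε₀A₁/d = 5.95 × 8.85×10⁻¹² × 1.77×10⁻² / 8.41×10⁻⁵ = 1.11×10⁻⁸ F.
C₂ = κ₂ε₀A₂/d = 7.90 × 8.85×10⁻¹² × 2.80×10⁻² / 8.41×10⁻⁵ = 2.33×10⁻⁸ F.
C = C₁ + C₂ = 3.44×10⁻⁸ F.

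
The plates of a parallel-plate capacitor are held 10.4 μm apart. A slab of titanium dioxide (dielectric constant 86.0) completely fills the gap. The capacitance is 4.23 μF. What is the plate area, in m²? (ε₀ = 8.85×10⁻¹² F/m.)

A = Cd/(κε₀) = 4.23×10⁻⁶ × 1.04×10⁻⁵ / (86.0 × 8.85×10⁻¹²) = 5.78×10⁻² m².

0.0578 m²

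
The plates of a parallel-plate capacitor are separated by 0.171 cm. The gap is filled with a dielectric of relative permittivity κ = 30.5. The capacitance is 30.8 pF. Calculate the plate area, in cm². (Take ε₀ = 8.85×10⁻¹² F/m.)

A ≈ 1.95 cm²

A = Cd/(κε₀) = 3.08×10⁻¹¹ × 1.71×10⁻³ / (30.5 × 8.85×10⁻¹²) = 1.95×10⁻⁴ m².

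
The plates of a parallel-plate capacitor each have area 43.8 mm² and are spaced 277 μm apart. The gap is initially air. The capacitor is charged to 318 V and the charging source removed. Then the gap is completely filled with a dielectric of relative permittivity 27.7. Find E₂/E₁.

E₂/E₁ ≈ 0.0361

Isolated ⇒ Q is held fixed.
V₂ = Q/C₂ = V₁/27.7; E = V/d, so E₂/E₁ = (V₂/V₁)(d₁/d₂) = 0.0361.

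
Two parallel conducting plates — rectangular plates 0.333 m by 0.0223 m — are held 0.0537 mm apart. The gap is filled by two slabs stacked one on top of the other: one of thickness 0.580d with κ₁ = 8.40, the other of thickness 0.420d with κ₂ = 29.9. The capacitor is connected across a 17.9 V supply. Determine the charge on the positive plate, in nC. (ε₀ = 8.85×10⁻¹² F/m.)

A = 0.333 × 0.0223 m² = 7.43×10⁻³ m².
Stacked slabs ⇒ two capacitors in series, each with the full plate area.
C₁ = κ₁ε₀A/d₁ = 8.40 × 8.85×10⁻¹² × 7.43×10⁻³ / 3.11×10⁻⁵ = 1.77×10⁻⁸ F.
C₂ = κ₂ε₀A/d₂ = 29.9 × 8.85×10⁻¹² × 7.43×10⁻³ / 2.26×10⁻⁵ = 8.71×10⁻⁸ F.
C = (1/C₁ + 1/C₂)⁻¹ = 1.47×10⁻⁸ F.
Q = CV = 1.47×10⁻⁸ × 17.9 = 2.64×10⁻⁷ C.

264 nC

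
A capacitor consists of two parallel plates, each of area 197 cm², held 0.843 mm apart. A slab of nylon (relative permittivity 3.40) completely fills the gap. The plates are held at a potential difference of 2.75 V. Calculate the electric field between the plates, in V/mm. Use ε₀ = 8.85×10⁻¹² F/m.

E = V/d = 2.75 / 8.43×10⁻⁴ = 3.26×10³ V/m.

E ≈ 3.26 V/mm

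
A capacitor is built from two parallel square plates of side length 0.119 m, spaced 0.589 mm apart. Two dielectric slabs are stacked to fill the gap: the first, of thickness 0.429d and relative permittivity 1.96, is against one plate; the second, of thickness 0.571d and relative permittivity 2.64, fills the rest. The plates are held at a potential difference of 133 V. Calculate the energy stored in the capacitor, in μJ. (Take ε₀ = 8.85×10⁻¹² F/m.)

A = (0.119 m)² = 1.42×10⁻² m².
Stacked slabs ⇒ two capacitors in series, each with the full plate area.
C₁ = κ₁ε₀A/d₁ = 1.96 × 8.85×10⁻¹² × 1.42×10⁻² / 2.53×10⁻⁴ = 9.72×10⁻¹⁰ F.
C₂ = κ₂ε₀A/d₂ = 2.64 × 8.85×10⁻¹² × 1.42×10⁻² / 3.36×10⁻⁴ = 9.84×10⁻¹⁰ F.
C = (1/C₁ + 1/C₂)⁻¹ = 4.89×10⁻¹⁰ F.
U = ½CV² = ½ × 4.89×10⁻¹⁰ × (133)² = 4.32×10⁻⁶ J.

U ≈ 4.32 μJ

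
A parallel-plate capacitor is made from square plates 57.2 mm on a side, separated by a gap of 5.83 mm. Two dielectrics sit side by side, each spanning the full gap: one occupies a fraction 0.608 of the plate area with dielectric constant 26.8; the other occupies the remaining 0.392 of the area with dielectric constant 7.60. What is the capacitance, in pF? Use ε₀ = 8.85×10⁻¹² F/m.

A = (57.2 mm)² = 3.27×10⁻³ m².
Side-by-side slabs ⇒ two capacitors in parallel, each spanning the full gap.
C₁ = κ₁ε₀A₁/d = 26.8 × 8.85×10⁻¹² × 1.99×10⁻³ / 5.83×10⁻³ = 8.09×10⁻¹¹ F.
C₂ = κ₂ε₀A₂/d = 7.60 × 8.85×10⁻¹² × 1.28×10⁻³ / 5.83×10⁻³ = 1.48×10⁻¹¹ F.
C = C₁ + C₂ = 9.57×10⁻¹¹ F.

C ≈ 95.7 pF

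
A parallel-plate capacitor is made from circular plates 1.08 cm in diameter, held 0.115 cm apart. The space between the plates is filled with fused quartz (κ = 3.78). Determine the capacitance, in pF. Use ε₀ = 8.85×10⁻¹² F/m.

2.66 pF

A = π(1.08/2 cm)² = 9.16×10⁻⁵ m².
C = κε₀A/d = 3.78 × 8.85×10⁻¹² × 9.16×10⁻⁵ / 1.15×10⁻³ = 2.66×10⁻¹² F.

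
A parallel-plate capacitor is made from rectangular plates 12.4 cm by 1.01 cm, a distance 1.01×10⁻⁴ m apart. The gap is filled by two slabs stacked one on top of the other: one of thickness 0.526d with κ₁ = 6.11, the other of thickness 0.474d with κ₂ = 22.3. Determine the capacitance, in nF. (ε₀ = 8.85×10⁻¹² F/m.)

A = 12.4 × 1.01 cm² = 1.25×10⁻³ m².
Stacked slabs ⇒ two capacitors in series, each with the full plate area.
C₁ = κ₁ε₀A/d₁ = 6.11 × 8.85×10⁻¹² × 1.25×10⁻³ / 5.31×10⁻⁵ = 1.27×10⁻⁹ F.
C₂ = κ₂ε₀A/d₂ = 22.3 × 8.85×10⁻¹² × 1.25×10⁻³ / 4.79×10⁻⁵ = 5.16×10⁻⁹ F.
C = (1/C₁ + 1/C₂)⁻¹ = 1.02×10⁻⁹ F.

C ≈ 1.02 nF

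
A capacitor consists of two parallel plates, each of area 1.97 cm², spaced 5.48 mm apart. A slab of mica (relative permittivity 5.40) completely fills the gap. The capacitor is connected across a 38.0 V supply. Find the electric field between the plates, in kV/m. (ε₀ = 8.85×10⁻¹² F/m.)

6.93 kV/m

E = V/d = 38.0 / 5.48×10⁻³ = 6.93×10³ V/m.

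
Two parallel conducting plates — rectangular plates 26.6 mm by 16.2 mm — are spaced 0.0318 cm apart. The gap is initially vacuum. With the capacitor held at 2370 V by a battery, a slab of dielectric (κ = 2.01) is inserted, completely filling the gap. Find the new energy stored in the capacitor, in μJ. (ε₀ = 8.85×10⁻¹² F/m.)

A = 26.6 × 16.2 mm² = 4.31×10⁻⁴ m².
Initially C₁ = ε₀A/d = 8.85×10⁻¹² × 4.31×10⁻⁴ / 3.18×10⁻⁴ = 1.20×10⁻¹¹ F.
U₁ = 3.37×10⁻⁵ J.
Battery connected ⇒ V is held fixed. C₂ = 2.01 C₁ and U = ½CV², so U₂/U₁ = C₂/C₁ = 2.01.
U₂ = 2.01 × 3.37×10⁻⁵ = 6.77×10⁻⁵ J.

67.7 μJ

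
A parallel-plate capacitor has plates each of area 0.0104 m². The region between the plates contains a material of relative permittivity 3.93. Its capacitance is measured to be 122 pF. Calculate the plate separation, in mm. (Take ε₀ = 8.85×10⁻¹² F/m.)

d ≈ 2.96 mm

d = κε₀A/C = 3.93 × 8.85×10⁻¹² × 1.04×10⁻² / 1.22×10⁻¹⁰ = 2.96×10⁻³ m.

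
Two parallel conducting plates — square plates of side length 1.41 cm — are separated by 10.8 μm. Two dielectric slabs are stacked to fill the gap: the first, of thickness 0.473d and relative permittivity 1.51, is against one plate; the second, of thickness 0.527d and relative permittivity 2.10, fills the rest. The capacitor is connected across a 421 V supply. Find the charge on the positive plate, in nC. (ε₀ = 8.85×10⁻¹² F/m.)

A = (1.41 cm)² = 1.99×10⁻⁴ m².
Stacked slabs ⇒ two capacitors in series, each with the full plate area.
C₁ = κ₁ε₀A/d₁ = 1.51 × 8.85×10⁻¹² × 1.99×10⁻⁴ / 5.11×10⁻⁶ = 5.20×10⁻¹⁰ F.
C₂ = κ₂ε₀A/d₂ = 2.10 × 8.85×10⁻¹² × 1.99×10⁻⁴ / 5.69×10⁻⁶ = 6.49×10⁻¹⁰ F.
C = (1/C₁ + 1/C₂)⁻¹ = 2.89×10⁻¹⁰ F.
Q = CV = 2.89×10⁻¹⁰ × 421 = 1.22×10⁻⁷ C.

Q ≈ 122 nC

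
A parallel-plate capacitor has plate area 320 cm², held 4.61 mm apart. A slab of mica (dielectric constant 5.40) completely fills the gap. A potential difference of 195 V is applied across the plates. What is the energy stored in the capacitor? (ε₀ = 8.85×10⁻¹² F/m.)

6.31 μJ

A = 320 cm² = 3.20×10⁻² m².
C = κε₀A/d = 5.40 × 8.85×10⁻¹² × 3.20×10⁻² / 4.61×10⁻³ = 3.32×10⁻¹⁰ F.
U = ½CV² = ½ × 3.32×10⁻¹⁰ × (195)² = 6.31×10⁻⁶ J.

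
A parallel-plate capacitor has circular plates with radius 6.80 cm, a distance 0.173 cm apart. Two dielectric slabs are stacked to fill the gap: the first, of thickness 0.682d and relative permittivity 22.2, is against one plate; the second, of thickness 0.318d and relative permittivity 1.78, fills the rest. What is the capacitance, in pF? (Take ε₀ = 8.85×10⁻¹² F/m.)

A = π(6.80 cm)² = 1.45×10⁻² m².
Stacked slabs ⇒ two capacitors in series, each with the full plate area.
C₁ = κ₁ε₀A/d₁ = 22.2 × 8.85×10⁻¹² × 1.45×10⁻² / 1.18×10⁻³ = 2.42×10⁻⁹ F.
C₂ = κ₂ε₀A/d₂ = 1.78 × 8.85×10⁻¹² × 1.45×10⁻² / 5.50×10⁻⁴ = 4.16×10⁻¹⁰ F.
C = (1/C₁ + 1/C₂)⁻¹ = 3.55×10⁻¹⁰ F.

355 pF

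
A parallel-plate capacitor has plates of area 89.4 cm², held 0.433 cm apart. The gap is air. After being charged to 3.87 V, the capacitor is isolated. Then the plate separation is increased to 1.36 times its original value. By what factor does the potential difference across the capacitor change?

V₂/V₁ ≈ 1.36

Isolated ⇒ Q is held fixed.
C₂ = 0.735 C₁ and V = Q/C, so V₂/V₁ = C₁/C₂ = 1.36.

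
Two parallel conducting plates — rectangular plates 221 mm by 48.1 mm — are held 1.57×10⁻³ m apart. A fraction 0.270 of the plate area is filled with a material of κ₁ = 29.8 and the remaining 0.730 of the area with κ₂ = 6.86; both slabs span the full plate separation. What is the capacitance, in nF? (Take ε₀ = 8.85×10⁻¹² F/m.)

A = 221 × 48.1 mm² = 1.06×10⁻² m².
Side-by-side slabs ⇒ two capacitors in parallel, each spanning the full gap.
C₁ = κ₁ε₀A₁/d = 29.8 × 8.85×10⁻¹² × 2.87×10⁻³ / 1.57×10⁻³ = 4.82×10⁻¹⁰ F.
C₂ = κ₂ε₀A₂/d = 6.86 × 8.85×10⁻¹² × 7.76×10⁻³ / 1.57×10⁻³ = 3.00×10⁻¹⁰ F.
C = C₁ + C₂ = 7.82×10⁻¹⁰ F.

C ≈ 0.782 nF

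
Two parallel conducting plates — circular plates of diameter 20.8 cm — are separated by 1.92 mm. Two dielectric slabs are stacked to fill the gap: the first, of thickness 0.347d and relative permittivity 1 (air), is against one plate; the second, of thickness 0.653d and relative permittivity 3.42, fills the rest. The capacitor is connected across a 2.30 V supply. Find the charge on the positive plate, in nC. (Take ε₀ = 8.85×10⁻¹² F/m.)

A = π(20.8/2 cm)² = 3.40×10⁻² m².
Stacked slabs ⇒ two capacitors in series, each with the full plate area.
C₁ = κ₁ε₀A/d₁ = 1.00 × 8.85×10⁻¹² × 3.40×10⁻² / 6.66×10⁻⁴ = 4.51×10⁻¹⁰ F.
C₂ = κ₂ε₀A/d₂ = 3.42 × 8.85×10⁻¹² × 3.40×10⁻² / 1.25×10⁻³ = 8.20×10⁻¹⁰ F.
C = (1/C₁ + 1/C₂)⁻¹ = 2.91×10⁻¹⁰ F.
Q = CV = 2.91×10⁻¹⁰ × 2.30 = 6.70×10⁻¹⁰ C.

0.670 nC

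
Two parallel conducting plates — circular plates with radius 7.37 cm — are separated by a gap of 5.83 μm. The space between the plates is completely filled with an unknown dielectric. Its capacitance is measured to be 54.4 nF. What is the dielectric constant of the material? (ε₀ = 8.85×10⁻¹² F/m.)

κ ≈ 2.10

A = π(7.37 cm)² = 1.71×10⁻² m².
κ = Cd/(ε₀A) = 5.44×10⁻⁸ × 5.83×10⁻⁶ / (8.85×10⁻¹² × 1.71×10⁻²) = 2.10.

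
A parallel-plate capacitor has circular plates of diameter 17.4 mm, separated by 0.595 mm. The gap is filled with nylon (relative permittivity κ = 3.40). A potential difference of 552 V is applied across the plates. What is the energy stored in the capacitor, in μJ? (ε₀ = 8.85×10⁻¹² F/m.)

U ≈ 1.83 μJ

A = π(17.4/2 mm)² = 2.38×10⁻⁴ m².
C = κε₀A/d = 3.40 × 8.85×10⁻¹² × 2.38×10⁻⁴ / 5.95×10⁻⁴ = 1.20×10⁻¹¹ F.
U = ½CV² = ½ × 1.20×10⁻¹¹ × (552)² = 1.83×10⁻⁶ J.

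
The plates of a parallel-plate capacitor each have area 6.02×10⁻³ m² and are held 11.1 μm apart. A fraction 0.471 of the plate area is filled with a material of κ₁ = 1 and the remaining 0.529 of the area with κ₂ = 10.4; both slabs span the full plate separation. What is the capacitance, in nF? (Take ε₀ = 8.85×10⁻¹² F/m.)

C ≈ 28.7 nF

Side-by-side slabs ⇒ two capacitors in parallel, each spanning the full gap.
C₁ = κ₁ε₀A₁/d = 1.00 × 8.85×10⁻¹² × 2.84×10⁻³ / 1.11×10⁻⁵ = 2.26×10⁻⁹ F.
C₂ = κ₂ε₀A₂/d = 10.4 × 8.85×10⁻¹² × 3.18×10⁻³ / 1.11×10⁻⁵ = 2.64×10⁻⁸ F.
C = C₁ + C₂ = 2.87×10⁻⁸ F.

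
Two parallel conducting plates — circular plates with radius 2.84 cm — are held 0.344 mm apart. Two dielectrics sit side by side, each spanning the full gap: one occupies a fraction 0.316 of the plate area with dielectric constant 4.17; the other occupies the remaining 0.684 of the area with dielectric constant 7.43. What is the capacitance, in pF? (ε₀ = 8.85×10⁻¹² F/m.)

C ≈ 417 pF

A = π(2.84 cm)² = 2.53×10⁻³ m².
Side-by-side slabs ⇒ two capacitors in parallel, each spanning the full gap.
C₁ = κ₁ε₀A₁/d = 4.17 × 8.85×10⁻¹² × 8.01×10⁻⁴ / 3.44×10⁻⁴ = 8.59×10⁻¹¹ F.
C₂ = κ₂ε₀A₂/d = 7.43 × 8.85×10⁻¹² × 1.73×10⁻³ / 3.44×10⁻⁴ = 3.31×10⁻¹⁰ F.
C = C₁ + C₂ = 4.17×10⁻¹⁰ F.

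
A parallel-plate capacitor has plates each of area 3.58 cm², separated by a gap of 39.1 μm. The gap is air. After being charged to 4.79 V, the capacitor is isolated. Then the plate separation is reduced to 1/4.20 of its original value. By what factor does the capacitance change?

C₂/C₁ ≈ 4.20

C = ε₀A/d scales as 1/d, so C₂/C₁ = d₁/d₂ = 4.20.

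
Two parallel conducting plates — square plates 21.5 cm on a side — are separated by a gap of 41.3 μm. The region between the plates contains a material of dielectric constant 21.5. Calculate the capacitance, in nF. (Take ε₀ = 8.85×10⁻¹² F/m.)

A = (21.5 cm)² = 4.62×10⁻² m².
C = κε₀A/d = 21.5 × 8.85×10⁻¹² × 4.62×10⁻² / 4.13×10⁻⁵ = 2.13×10⁻⁷ F.

213 nF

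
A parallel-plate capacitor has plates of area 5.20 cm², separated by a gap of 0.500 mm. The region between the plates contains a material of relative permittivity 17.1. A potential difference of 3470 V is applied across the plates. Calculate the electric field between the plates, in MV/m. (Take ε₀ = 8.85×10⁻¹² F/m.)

E ≈ 6.94 MV/m

E = V/d = 3470 / 5.00×10⁻⁴ = 6.94×10⁶ V/m.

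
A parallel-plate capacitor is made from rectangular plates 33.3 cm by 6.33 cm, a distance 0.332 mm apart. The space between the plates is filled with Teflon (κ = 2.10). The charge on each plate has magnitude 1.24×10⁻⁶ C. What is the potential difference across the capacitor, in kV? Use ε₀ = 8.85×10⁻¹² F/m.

A = 33.3 × 6.33 cm² = 2.11×10⁻² m².
C = κε₀A/d = 2.10 × 8.85×10⁻¹² × 2.11×10⁻² / 3.32×10⁻⁴ = 1.18×10⁻⁹ F.
V = Q/C = 1.24×10⁻⁶ / 1.18×10⁻⁹ = 1.05×10³ V.

V ≈ 1.05 kV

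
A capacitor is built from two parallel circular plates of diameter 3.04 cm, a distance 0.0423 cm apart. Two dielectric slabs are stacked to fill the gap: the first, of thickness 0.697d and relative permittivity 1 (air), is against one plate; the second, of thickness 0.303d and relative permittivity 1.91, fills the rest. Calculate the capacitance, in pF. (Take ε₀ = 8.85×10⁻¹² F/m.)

A = π(3.04/2 cm)² = 7.26×10⁻⁴ m².
Stacked slabs ⇒ two capacitors in series, each with the full plate area.
C₁ = κ₁ε₀A/d₁ = 1.00 × 8.85×10⁻¹² × 7.26×10⁻⁴ / 2.95×10⁻⁴ = 2.18×10⁻¹¹ F.
C₂ = κ₂ε₀A/d₂ = 1.91 × 8.85×10⁻¹² × 7.26×10⁻⁴ / 1.28×10⁻⁴ = 9.57×10⁻¹¹ F.
C = (1/C₁ + 1/C₂)⁻¹ = 1.77×10⁻¹¹ F.

17.7 pF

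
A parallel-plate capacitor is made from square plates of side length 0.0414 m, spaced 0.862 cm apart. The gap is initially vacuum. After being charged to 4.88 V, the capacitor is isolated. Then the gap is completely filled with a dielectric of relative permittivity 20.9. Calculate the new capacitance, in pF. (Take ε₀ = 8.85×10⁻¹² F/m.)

A = (0.0414 m)² = 1.71×10⁻³ m².
Initially C₁ = ε₀A/d = 8.85×10⁻¹² × 1.71×10⁻³ / 8.62×10⁻³ = 1.76×10⁻¹² F.
C = κε₀A/d scales with κ, so C₂/C₁ = κ = 20.9.
C₂ = 20.9 × 1.76×10⁻¹² = 3.68×10⁻¹¹ F.

C ≈ 36.8 pF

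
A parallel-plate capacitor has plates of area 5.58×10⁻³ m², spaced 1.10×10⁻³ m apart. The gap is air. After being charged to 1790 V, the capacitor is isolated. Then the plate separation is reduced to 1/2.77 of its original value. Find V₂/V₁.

Isolated ⇒ Q is held fixed.
C₂ = 2.77 C₁ and V = Q/C, so V₂/V₁ = C₁/C₂ = 0.361.

0.361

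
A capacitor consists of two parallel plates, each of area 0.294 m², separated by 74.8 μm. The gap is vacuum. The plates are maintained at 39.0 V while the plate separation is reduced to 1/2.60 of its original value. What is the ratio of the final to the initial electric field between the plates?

E₂/E₁ ≈ 2.60

Battery connected ⇒ V is held fixed.
E = V/d, so E₂/E₁ = d₁/d₂ = 2.60.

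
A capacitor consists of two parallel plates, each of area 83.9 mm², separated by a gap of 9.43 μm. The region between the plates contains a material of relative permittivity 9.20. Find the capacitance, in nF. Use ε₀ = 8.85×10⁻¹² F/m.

C ≈ 0.724 nF

A = 83.9 mm² = 8.39×10⁻⁵ m².
C = κε₀A/d = 9.20 × 8.85×10⁻¹² × 8.39×10⁻⁵ / 9.43×10⁻⁶ = 7.24×10⁻¹⁰ F.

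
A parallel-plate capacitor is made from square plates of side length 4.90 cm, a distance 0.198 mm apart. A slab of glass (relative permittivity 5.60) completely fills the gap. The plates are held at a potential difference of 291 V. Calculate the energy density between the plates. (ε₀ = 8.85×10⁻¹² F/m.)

E = V/d = 291 / 1.98×10⁻⁴ = 1.47×10⁶ V/m.
u = ½κε₀E² = ½ × 5.60 × 8.85×10⁻¹² × (1.47×10⁶)² = 53.5 J/m³.

53.5 J/m³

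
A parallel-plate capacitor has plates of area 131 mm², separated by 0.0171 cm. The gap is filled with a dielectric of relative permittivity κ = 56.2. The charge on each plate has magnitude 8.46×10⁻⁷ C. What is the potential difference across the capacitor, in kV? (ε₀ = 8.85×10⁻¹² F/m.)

A = 131 mm² = 1.31×10⁻⁴ m².
C = κε₀A/d = 56.2 × 8.85×10⁻¹² × 1.31×10⁻⁴ / 1.71×10⁻⁴ = 3.81×10⁻¹⁰ F.
V = Q/C = 8.46×10⁻⁷ / 3.81×10⁻¹⁰ = 2.22×10³ V.

V ≈ 2.22 kV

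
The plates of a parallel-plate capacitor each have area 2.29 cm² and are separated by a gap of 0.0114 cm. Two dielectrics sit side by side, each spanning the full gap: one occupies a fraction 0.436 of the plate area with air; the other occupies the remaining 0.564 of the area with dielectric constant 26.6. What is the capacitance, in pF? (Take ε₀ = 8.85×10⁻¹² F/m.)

A = 2.29 cm² = 2.29×10⁻⁴ m².
Side-by-side slabs ⇒ two capacitors in parallel, each spanning the full gap.
C₁ = κ₁ε₀A₁/d = 1.00 × 8.85×10⁻¹² × 9.98×10⁻⁵ / 1.14×10⁻⁴ = 7.75×10⁻¹² F.
C₂ = κ₂ε₀A₂/d = 26.6 × 8.85×10⁻¹² × 1.29×10⁻⁴ / 1.14×10⁻⁴ = 2.67×10⁻¹⁰ F.
C = C₁ + C₂ = 2.74×10⁻¹⁰ F.

C ≈ 274 pF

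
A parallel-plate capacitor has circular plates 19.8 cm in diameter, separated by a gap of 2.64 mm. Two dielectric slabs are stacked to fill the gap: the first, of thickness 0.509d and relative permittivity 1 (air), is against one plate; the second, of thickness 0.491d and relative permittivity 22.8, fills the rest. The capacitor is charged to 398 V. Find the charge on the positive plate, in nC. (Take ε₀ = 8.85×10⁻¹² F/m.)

A = π(19.8/2 cm)² = 3.08×10⁻² m².
Stacked slabs ⇒ two capacitors in series, each with the full plate area.
C₁ = κ₁ε₀A/d₁ = 1.00 × 8.85×10⁻¹² × 3.08×10⁻² / 1.34×10⁻³ = 2.03×10⁻¹⁰ F.
C₂ = κ₂ε₀A/d₂ = 22.8 × 8.85×10⁻¹² × 3.08×10⁻² / 1.30×10⁻³ = 4.79×10⁻⁹ F.
C = (1/C₁ + 1/C₂)⁻¹ = 1.95×10⁻¹⁰ F.
Q = CV = 1.95×10⁻¹⁰ × 398 = 7.74×10⁻⁸ C.

77.4 nC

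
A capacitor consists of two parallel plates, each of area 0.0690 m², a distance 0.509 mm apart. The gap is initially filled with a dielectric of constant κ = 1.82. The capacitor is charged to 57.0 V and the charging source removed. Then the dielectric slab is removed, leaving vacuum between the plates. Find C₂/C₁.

C₂/C₁ ≈ 0.549

C = κε₀A/d scales with κ, so C₂/C₁ = 1/κ = 1/1.82 = 0.549.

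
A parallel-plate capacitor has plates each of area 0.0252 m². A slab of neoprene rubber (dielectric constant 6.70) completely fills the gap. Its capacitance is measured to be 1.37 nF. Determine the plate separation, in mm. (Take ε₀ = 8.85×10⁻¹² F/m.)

d = κε₀A/C = 6.70 × 8.85×10⁻¹² × 2.52×10⁻² / 1.37×10⁻⁹ = 1.09×10⁻³ m.

d ≈ 1.09 mm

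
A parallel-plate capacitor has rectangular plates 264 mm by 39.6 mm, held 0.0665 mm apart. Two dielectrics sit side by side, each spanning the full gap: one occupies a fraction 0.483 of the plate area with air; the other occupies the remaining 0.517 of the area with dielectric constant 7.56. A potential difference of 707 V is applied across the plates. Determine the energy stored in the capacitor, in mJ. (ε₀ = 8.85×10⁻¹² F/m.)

A = 264 × 39.6 mm² = 1.05×10⁻² m².
Side-by-side slabs ⇒ two capacitors in parallel, each spanning the full gap.
C₁ = κ₁ε₀A₁/d = 1.00 × 8.85×10⁻¹² × 5.05×10⁻³ / 6.65×10⁻⁵ = 6.72×10⁻¹⁰ F.
C₂ = κ₂ε₀A₂/d = 7.56 × 8.85×10⁻¹² × 5.40×10⁻³ / 6.65×10⁻⁵ = 5.44×10⁻⁹ F.
C = C₁ + C₂ = 6.11×10⁻⁹ F.
U = ½CV² = ½ × 6.11×10⁻⁹ × (707)² = 1.53×10⁻³ J.

U ≈ 1.53 mJ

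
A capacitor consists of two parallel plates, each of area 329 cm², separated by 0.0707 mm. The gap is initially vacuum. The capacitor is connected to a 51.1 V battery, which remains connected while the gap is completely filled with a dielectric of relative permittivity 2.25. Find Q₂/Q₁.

Q₂/Q₁ ≈ 2.25

Battery connected ⇒ V is held fixed.
C₂ = 2.25 C₁ and Q = CV, so Q₂/Q₁ = C₂/C₁ = 2.25.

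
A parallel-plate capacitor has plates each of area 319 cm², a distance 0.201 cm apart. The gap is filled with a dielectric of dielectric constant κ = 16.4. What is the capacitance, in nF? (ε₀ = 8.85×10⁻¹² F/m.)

C ≈ 2.30 nF

A = 319 cm² = 3.19×10⁻² m².
C = κε₀A/d = 16.4 × 8.85×10⁻¹² × 3.19×10⁻² / 2.01×10⁻³ = 2.30×10⁻⁹ F.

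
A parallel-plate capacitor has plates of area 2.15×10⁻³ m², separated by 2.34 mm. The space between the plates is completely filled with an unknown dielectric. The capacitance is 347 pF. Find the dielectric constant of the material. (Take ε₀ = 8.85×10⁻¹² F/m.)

42.7

κ = Cd/(ε₀A) = 3.47×10⁻¹⁰ × 2.34×10⁻³ / (8.85×10⁻¹² × 2.15×10⁻³) = 42.7.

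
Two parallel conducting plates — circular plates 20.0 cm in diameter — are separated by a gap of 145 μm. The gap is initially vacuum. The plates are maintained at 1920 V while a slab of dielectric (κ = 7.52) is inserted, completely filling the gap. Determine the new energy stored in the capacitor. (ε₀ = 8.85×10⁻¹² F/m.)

U ≈ 26.6 mJ

A = π(20.0/2 cm)² = 3.14×10⁻² m².
Initially C₁ = ε₀A/d = 8.85×10⁻¹² × 3.14×10⁻² / 1.45×10⁻⁴ = 1.92×10⁻⁹ F.
U₁ = 3.53×10⁻³ J.
Battery connected ⇒ V is held fixed. C₂ = 7.52 C₁ and U = ½CV², so U₂/U₁ = C₂/C₁ = 7.52.
U₂ = 7.52 × 3.53×10⁻³ = 2.66×10⁻² J.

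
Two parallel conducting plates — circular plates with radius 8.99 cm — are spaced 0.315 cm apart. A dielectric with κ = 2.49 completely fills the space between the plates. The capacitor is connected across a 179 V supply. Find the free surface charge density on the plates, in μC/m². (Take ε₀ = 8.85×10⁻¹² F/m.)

A = π(8.99 cm)² = 2.54×10⁻² m².
C = κε₀A/d = 2.49 × 8.85×10⁻¹² × 2.54×10⁻² / 3.15×10⁻³ = 1.78×10⁻¹⁰ F.
σ = Q/A = CV/A = 1.78×10⁻¹⁰ × 179 / 2.54×10⁻² = 1.25×10⁻⁶ C/m².

σ ≈ 1.25 μC/m²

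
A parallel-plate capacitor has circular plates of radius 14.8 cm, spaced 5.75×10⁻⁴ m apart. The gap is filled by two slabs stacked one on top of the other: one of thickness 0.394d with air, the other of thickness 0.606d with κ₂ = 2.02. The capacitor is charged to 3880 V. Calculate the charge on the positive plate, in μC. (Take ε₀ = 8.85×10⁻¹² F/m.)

A = π(14.8 cm)² = 6.88×10⁻² m².
Stacked slabs ⇒ two capacitors in series, each with the full plate area.
C₁ = κ₁ε₀A/d₁ = 1.00 × 8.85×10⁻¹² × 6.88×10⁻² / 2.27×10⁻⁴ = 2.69×10⁻⁹ F.
C₂ = κ₂ε₀A/d₂ = 2.02 × 8.85×10⁻¹² × 6.88×10⁻² / 3.48×10⁻⁴ = 3.53×10⁻⁹ F.
C = (1/C₁ + 1/C₂)⁻¹ = 1.53×10⁻⁹ F.
Q = CV = 1.53×10⁻⁹ × 3880 = 5.92×10⁻⁶ C.

5.92 μC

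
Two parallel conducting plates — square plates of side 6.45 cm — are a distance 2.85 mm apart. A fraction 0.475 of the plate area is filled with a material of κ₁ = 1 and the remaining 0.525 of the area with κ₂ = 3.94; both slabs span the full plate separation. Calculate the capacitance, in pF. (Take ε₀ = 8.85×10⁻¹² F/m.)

A = (6.45 cm)² = 4.16×10⁻³ m².
Side-by-side slabs ⇒ two capacitors in parallel, each spanning the full gap.
C₁ = κ₁ε₀A₁/d = 1.00 × 8.85×10⁻¹² × 1.98×10⁻³ / 2.85×10⁻³ = 6.14×10⁻¹² F.
C₂ = κ₂ε₀A₂/d = 3.94 × 8.85×10⁻¹² × 2.18×10⁻³ / 2.85×10⁻³ = 2.67×10⁻¹¹ F.
C = C₁ + C₂ = 3.29×10⁻¹¹ F.

C ≈ 32.9 pF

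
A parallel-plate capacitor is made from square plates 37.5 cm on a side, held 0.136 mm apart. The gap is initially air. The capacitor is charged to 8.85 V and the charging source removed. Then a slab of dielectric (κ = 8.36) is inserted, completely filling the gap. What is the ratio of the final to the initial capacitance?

C = κε₀A/d scales with κ, so C₂/C₁ = κ = 8.36.

C₂/C₁ ≈ 8.36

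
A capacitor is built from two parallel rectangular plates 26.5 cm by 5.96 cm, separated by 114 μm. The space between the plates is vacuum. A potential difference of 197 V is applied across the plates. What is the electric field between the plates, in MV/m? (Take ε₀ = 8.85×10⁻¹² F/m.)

E = V/d = 197 / 1.14×10⁻⁴ = 1.73×10⁶ V/m.

1.73 MV/m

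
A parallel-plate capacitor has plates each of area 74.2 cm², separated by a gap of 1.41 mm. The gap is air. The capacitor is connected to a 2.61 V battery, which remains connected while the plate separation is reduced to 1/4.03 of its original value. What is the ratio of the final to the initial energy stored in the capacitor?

Battery connected ⇒ V is held fixed.
C₂ = 4.03 C₁ and U = ½CV², so U₂/U₁ = C₂/C₁ = 4.03.

U₂/U₁ ≈ 4.03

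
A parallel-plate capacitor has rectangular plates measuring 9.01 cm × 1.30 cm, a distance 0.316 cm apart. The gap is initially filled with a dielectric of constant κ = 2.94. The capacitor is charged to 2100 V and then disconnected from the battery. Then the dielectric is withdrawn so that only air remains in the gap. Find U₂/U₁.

Isolated ⇒ Q is held fixed.
C₂ = 0.340 C₁ and U = Q²/(2C), so U₂/U₁ = C₁/C₂ = 2.94.

2.94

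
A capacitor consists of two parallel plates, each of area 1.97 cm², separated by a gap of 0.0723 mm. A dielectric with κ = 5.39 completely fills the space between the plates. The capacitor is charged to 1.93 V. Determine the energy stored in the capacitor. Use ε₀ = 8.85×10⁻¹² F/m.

U ≈ 242 pJ

A = 1.97 cm² = 1.97×10⁻⁴ m².
C = κε₀A/d = 5.39 × 8.85×10⁻¹² × 1.97×10⁻⁴ / 7.23×10⁻⁵ = 1.30×10⁻¹⁰ F.
U = ½CV² = ½ × 1.30×10⁻¹⁰ × (1.93)² = 2.42×10⁻¹⁰ J.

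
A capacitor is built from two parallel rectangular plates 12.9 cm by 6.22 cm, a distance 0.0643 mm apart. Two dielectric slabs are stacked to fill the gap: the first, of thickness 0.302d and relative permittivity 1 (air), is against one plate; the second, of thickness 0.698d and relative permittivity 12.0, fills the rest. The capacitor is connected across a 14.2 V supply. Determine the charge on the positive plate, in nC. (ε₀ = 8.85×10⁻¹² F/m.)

43.5 nC

A = 12.9 × 6.22 cm² = 8.02×10⁻³ m².
Stacked slabs ⇒ two capacitors in series, each with the full plate area.
C₁ = κ₁ε₀A/d₁ = 1.00 × 8.85×10⁻¹² × 8.02×10⁻³ / 1.94×10⁻⁵ = 3.66×10⁻⁹ F.
C₂ = κ₂ε₀A/d₂ = 12.0 × 8.85×10⁻¹² × 8.02×10⁻³ / 4.49×10⁻⁵ = 1.90×10⁻⁸ F.
C = (1/C₁ + 1/C₂)⁻¹ = 3.07×10⁻⁹ F.
Q = CV = 3.07×10⁻⁹ × 14.2 = 4.35×10⁻⁸ C.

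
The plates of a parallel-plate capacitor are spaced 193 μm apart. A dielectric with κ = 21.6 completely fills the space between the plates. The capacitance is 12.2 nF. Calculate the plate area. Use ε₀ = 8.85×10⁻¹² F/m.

A = Cd/(κε₀) = 1.22×10⁻⁸ × 1.93×10⁻⁴ / (21.6 × 8.85×10⁻¹²) = 1.23×10⁻² m².

A ≈ 123 cm²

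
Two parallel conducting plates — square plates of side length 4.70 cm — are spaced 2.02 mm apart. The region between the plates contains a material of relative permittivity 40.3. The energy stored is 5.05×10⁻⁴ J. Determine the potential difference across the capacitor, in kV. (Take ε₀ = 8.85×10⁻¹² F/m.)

A = (4.70 cm)² = 2.21×10⁻³ m².
C = κε₀A/d = 40.3 × 8.85×10⁻¹² × 2.21×10⁻³ / 2.02×10⁻³ = 3.90×10⁻¹⁰ F.
V = √(2U/C) = √(2 × 5.05×10⁻⁴ / 3.90×10⁻¹⁰) = 1.61×10³ V.

V ≈ 1.61 kV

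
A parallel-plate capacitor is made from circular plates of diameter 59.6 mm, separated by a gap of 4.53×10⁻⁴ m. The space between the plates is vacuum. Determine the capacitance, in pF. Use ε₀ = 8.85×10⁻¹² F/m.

C ≈ 54.5 pF

A = π(59.6/2 mm)² = 2.79×10⁻³ m².
C = ε₀A/d = 8.85×10⁻¹² × 2.79×10⁻³ / 4.53×10⁻⁴ = 5.45×10⁻¹¹ F.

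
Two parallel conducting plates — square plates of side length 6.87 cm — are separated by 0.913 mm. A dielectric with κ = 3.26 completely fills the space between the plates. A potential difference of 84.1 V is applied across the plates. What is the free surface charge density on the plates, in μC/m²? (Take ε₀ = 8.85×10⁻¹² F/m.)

σ ≈ 2.66 μC/m²

A = (6.87 cm)² = 4.72×10⁻³ m².
C = κε₀A/d = 3.26 × 8.85×10⁻¹² × 4.72×10⁻³ / 9.13×10⁻⁴ = 1.49×10⁻¹⁰ F.
σ = Q/A = CV/A = 1.49×10⁻¹⁰ × 84.1 / 4.72×10⁻³ = 2.66×10⁻⁶ C/m².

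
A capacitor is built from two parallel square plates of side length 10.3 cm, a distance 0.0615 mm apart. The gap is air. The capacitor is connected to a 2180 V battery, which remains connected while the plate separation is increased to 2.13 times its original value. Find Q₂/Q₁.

Battery connected ⇒ V is held fixed.
C₂ = 0.469 C₁ and Q = CV, so Q₂/Q₁ = C₂/C₁ = 0.469.

Q₂/Q₁ ≈ 0.469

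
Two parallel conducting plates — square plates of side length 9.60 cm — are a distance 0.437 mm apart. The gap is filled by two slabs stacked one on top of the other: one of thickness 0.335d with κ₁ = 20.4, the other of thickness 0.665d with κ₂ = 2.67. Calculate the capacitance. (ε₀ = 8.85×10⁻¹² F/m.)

C ≈ 0.703 nF

A = (9.60 cm)² = 9.22×10⁻³ m².
Stacked slabs ⇒ two capacitors in series, each with the full plate area.
C₁ = κ₁ε₀A/d₁ = 20.4 × 8.85×10⁻¹² × 9.22×10⁻³ / 1.46×10⁻⁴ = 1.14×10⁻⁸ F.
C₂ = κ₂ε₀A/d₂ = 2.67 × 8.85×10⁻¹² × 9.22×10⁻³ / 2.91×10⁻⁴ = 7.49×10⁻¹⁰ F.
C = (1/C₁ + 1/C₂)⁻¹ = 7.03×10⁻¹⁰ F.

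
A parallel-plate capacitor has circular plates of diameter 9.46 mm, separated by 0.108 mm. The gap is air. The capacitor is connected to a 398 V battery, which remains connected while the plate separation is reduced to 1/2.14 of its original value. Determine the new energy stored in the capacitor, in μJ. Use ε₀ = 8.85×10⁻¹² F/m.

0.976 μJ

A = π(9.46/2 mm)² = 7.03×10⁻⁵ m².
Initially C₁ = ε₀A/d = 8.85×10⁻¹² × 7.03×10⁻⁵ / 1.08×10⁻⁴ = 5.76×10⁻¹² F.
U₁ = 4.56×10⁻⁷ J.
Battery connected ⇒ V is held fixed. C₂ = 2.14 C₁ and U = ½CV², so U₂/U₁ = C₂/C₁ = 2.14.
U₂ = 2.14 × 4.56×10⁻⁷ = 9.76×10⁻⁷ J.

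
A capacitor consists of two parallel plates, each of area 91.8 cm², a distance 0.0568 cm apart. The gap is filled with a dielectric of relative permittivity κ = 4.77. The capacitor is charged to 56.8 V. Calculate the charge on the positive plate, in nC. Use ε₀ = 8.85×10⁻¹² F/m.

Q ≈ 38.8 nC

A = 91.8 cm² = 9.18×10⁻³ m².
C = κε₀A/d = 4.77 × 8.85×10⁻¹² × 9.18×10⁻³ / 5.68×10⁻⁴ = 6.82×10⁻¹⁰ F.
Q = CV = 6.82×10⁻¹⁰ × 56.8 = 3.88×10⁻⁸ C.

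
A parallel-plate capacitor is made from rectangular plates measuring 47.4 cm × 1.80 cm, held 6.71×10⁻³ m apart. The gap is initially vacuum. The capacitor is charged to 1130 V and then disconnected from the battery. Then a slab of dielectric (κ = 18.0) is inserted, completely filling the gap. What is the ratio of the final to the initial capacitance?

C₂/C₁ ≈ 18.0

C = κε₀A/d scales with κ, so C₂/C₁ = κ = 18.0.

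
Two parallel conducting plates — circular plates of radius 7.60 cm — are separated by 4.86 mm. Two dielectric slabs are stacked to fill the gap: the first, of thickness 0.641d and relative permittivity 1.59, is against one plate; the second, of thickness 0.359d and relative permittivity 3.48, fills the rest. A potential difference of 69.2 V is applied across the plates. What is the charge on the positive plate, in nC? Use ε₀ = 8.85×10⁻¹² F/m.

4.52 nC

A = π(7.60 cm)² = 1.81×10⁻² m².
Stacked slabs ⇒ two capacitors in series, each with the full plate area.
C₁ = κ₁ε₀A/d₁ = 1.59 × 8.85×10⁻¹² × 1.81×10⁻² / 3.12×10⁻³ = 8.20×10⁻¹¹ F.
C₂ = κ₂ε₀A/d₂ = 3.48 × 8.85×10⁻¹² × 1.81×10⁻² / 1.74×10⁻³ = 3.20×10⁻¹⁰ F.
C = (1/C₁ + 1/C₂)⁻¹ = 6.53×10⁻¹¹ F.
Q = CV = 6.53×10⁻¹¹ × 69.2 = 4.52×10⁻⁹ C.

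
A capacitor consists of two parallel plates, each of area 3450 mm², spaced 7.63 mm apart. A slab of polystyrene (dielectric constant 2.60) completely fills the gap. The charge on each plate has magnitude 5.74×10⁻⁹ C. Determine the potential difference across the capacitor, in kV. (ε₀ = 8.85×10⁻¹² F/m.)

0.552 kV

A = 3450 mm² = 3.45×10⁻³ m².
C = κε₀A/d = 2.60 × 8.85×10⁻¹² × 3.45×10⁻³ / 7.63×10⁻³ = 1.04×10⁻¹¹ F.
V = Q/C = 5.74×10⁻⁹ / 1.04×10⁻¹¹ = 5.52×10² V.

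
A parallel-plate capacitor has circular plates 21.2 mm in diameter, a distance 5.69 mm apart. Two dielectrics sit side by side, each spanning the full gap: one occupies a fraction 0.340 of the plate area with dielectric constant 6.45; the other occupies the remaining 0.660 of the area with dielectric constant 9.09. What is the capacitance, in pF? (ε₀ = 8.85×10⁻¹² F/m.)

A = π(21.2/2 mm)² = 3.53×10⁻⁴ m².
Side-by-side slabs ⇒ two capacitors in parallel, each spanning the full gap.
C₁ = κ₁ε₀A₁/d = 6.45 × 8.85×10⁻¹² × 1.20×10⁻⁴ / 5.69×10⁻³ = 1.20×10⁻¹² F.
C₂ = κ₂ε₀A₂/d = 9.09 × 8.85×10⁻¹² × 2.33×10⁻⁴ / 5.69×10⁻³ = 3.29×10⁻¹² F.
C = C₁ + C₂ = 4.50×10⁻¹² F.

4.50 pF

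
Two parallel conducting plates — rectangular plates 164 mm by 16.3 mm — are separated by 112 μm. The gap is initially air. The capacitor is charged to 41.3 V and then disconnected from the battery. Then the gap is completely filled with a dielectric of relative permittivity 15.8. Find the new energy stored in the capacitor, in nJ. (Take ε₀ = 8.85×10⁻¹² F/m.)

11.4 nJ

A = 164 × 16.3 mm² = 2.67×10⁻³ m².
Initially C₁ = ε₀A/d = 8.85×10⁻¹² × 2.67×10⁻³ / 1.12×10⁻⁴ = 2.11×10⁻¹⁰ F.
U₁ = 1.80×10⁻⁷ J.
Isolated ⇒ Q is held fixed. C₂ = 15.8 C₁ and U = Q²/(2C), so U₂/U₁ = C₁/C₂ = 0.0633.
U₂ = 0.0633 × 1.80×10⁻⁷ = 1.14×10⁻⁸ J.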